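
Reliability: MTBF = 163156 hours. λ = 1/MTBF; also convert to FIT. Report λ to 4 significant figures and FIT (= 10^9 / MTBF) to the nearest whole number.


Formula: λ = 1 / MTBF; FIT = λ × 1e9 = 1e9 / MTBF
λ = 1 / 163156 ≈ 6.129e-06 failures/hour
FIT = 1e9 / 163156 ≈ 6129 failures per 1e9 hours (nearest whole number)

λ = 6.129e-06 /h, FIT = 6129


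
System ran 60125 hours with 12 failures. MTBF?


Formula: MTBF = Total operating time / Number of failures
MTBF = 60125 / 12
MTBF = 5010.42 hours

5010.42 hours


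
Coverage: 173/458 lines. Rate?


Coverage = covered / total * 100
Coverage = 173 / 458 * 100
Coverage = 37.77%

37.77%


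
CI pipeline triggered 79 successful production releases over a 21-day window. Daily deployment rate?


Formula: deployments per day = releases / days
= 79 / 21
= 3.762 deploys/day
(equivalently, 26.33 deploys/week)

3.762 deploys/day


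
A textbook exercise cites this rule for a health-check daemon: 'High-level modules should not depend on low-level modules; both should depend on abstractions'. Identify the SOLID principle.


This describes the Dependency Inversion Principle (DIP)

Dependency Inversion Principle (DIP)


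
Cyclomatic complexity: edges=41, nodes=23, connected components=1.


Formula: V(G) = E - N + 2P
V(G) = 41 - 23 + 2*1
V(G) = 18 + 2
V(G) = 20

20


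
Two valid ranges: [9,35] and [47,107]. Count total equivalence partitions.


Valid ranges: [9,35] and [47,107]
Class 1: x < 9 — invalid
Class 2: 9 ≤ x ≤ 35 — valid
Class 3: 35 < x < 47 — invalid (gap between ranges)
Class 4: 47 ≤ x ≤ 107 — valid
Class 5: x > 107 — invalid
Total equivalence classes: 5

5 equivalence classes


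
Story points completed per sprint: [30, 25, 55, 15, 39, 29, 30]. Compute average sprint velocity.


Formula: Avg velocity = Total points / Number of sprints
Points: [30, 25, 55, 15, 39, 29, 30]
Sum = 30 + 25 + 55 + 15 + 39 + 29 + 30 = 223
Avg velocity = 223 / 7 = 31.86 points/sprint

31.86 points/sprint


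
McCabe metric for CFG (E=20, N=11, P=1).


Formula: V(G) = E - N + 2P
V(G) = 20 - 11 + 2*1
V(G) = 9 + 2
V(G) = 11

11


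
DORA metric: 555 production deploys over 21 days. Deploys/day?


Formula: deployments per day = releases / days
= 555 / 21
= 26.429 deploys/day
(equivalently, 185.0 deploys/week)

26.429 deploys/day


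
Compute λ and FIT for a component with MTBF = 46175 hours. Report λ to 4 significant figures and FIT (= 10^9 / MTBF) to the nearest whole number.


Formula: λ = 1 / MTBF; FIT = λ × 1e9 = 1e9 / MTBF
λ = 1 / 46175 ≈ 2.166e-05 failures/hour
FIT = 1e9 / 46175 ≈ 21657 failures per 1e9 hours (nearest whole number)

λ = 2.166e-05 /h, FIT = 21657


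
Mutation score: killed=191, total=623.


Mutation score = killed / total * 100
Mutation score = 191 / 623 * 100
Mutation score = 30.66%

30.66%


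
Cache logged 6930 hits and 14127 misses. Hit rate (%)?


Formula: hit rate = hits / (hits + misses) * 100
hit rate = 6930 / (6930 + 14127) * 100
hit rate = 6930 / 21057 * 100
hit rate = 32.91%

32.91%


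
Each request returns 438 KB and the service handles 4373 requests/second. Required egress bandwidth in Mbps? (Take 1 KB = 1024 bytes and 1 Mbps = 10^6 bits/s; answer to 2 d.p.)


Formula: Mbps = payload_bytes * RPS * 8 / 1e6
Payload per request = 438 KB = 438 * 1024 = 448512 bytes
Total bytes/sec = 448512 * 4373 = 1961342976
Total bits/sec = 1961342976 * 8 = 15690743808
Mbps = 15690743808 / 1e6 = 15690.74

15690.74 Mbps


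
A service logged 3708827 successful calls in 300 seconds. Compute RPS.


Formula: throughput = requests / seconds
throughput = 3708827 / 300
throughput = 12362.76 requests/second

12362.76 requests/second


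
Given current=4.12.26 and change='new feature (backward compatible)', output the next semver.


Current: 4.12.26
Change category: 'new feature (backward compatible)' → minor bump
SemVer rule: minor bump → increment MINOR, reset PATCH to 0 (MAJOR unchanged)
New: 4.13.0

4.13.0


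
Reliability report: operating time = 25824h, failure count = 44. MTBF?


Formula: MTBF = Total operating time / Number of failures
MTBF = 25824 / 44
MTBF = 586.91 hours

586.91 hours


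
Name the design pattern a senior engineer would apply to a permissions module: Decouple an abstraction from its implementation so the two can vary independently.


This matches the Bridge pattern

Bridge


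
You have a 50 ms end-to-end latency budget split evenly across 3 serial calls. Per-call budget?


Formula: per_stage = total_budget / stages
per_stage = 50 / 3
per_stage = 16.67 ms

16.67 ms


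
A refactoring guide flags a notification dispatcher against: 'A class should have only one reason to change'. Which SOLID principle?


This describes the Single Responsibility Principle (SRP)

Single Responsibility Principle (SRP)


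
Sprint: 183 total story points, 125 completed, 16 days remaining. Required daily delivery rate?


Formula: Required rate = Remaining points / Days left
Remaining = 183 - 125 = 58 points
Required rate = 58 / 16 = 3.63 points/day

3.63 points/day


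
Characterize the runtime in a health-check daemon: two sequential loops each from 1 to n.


Reasoning: sequential dominates: O(n) + O(n) = O(n)
Complexity: O(n)

O(n)


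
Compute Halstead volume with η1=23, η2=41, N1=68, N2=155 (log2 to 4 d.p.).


Formula: V = N * log2(η), where N = N1 + N2 and η = η1 + η2
η = 23 + 41 = 64
N = 68 + 155 = 223
log2(64) ≈ 6.0000
V = 223 * 6.0000 = 1338.00

1338.00


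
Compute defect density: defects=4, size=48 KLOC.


Defect density = defects / KLOC
Defect density = 4 / 48
Defect density = 0.083 defects/KLOC

0.083 defects/KLOC


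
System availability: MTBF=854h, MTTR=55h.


Availability = MTBF / (MTBF + MTTR)
Availability = 854 / (854 + 55)
Availability = 854 / 909
Availability = 93.9494%

93.9494%


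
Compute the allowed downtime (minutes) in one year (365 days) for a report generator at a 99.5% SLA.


Formula: allowed downtime = period * (100 - SLA) / 100
Period (year (365 days)) = 525600 minutes
Unavailability fraction = (100 - 99.5) / 100
Allowed downtime = 525600 * (100 - 99.5) / 100
Allowed downtime = 2628.0 minutes

2628.0 minutes


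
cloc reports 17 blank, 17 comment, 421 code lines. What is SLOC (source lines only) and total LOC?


Total LOC = blank + comment + code
Total LOC = 17 + 17 + 421 = 455
SLOC (source only) = code = 421

Total LOC: 455, SLOC: 421


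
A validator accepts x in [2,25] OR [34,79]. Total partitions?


Valid ranges: [2,25] and [34,79]
Class 1: x < 2 — invalid
Class 2: 2 ≤ x ≤ 25 — valid
Class 3: 25 < x < 34 — invalid (gap between ranges)
Class 4: 34 ≤ x ≤ 79 — valid
Class 5: x > 79 — invalid
Total equivalence classes: 5

5 equivalence classes


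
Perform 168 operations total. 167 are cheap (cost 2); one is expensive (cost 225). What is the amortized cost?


Formula: Amortized cost = Total cost / Operations
Total cost = (167 * 2) + (1 * 225)
Total cost = 334 + 225 = 559
Amortized = 559 / 168 = 3.3274

3.3274


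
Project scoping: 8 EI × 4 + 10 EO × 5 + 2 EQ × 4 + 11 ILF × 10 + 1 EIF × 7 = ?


UFP = EI*4 + EO*5 + EQ*4 + ILF*10 + EIF*7
UFP = 8*4 + 10*5 + 2*4 + 11*10 + 1*7
UFP = 32 + 50 + 8 + 110 + 7
UFP = 207

207


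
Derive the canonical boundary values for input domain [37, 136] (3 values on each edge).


Range: [37, 136]
Boundaries: just below min, min, min+1, max-1, max, just above max
Values: [36, 37, 38, 135, 136, 137]

[36, 37, 38, 135, 136, 137]


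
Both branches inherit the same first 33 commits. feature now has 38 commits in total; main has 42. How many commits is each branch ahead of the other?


Common ancestor: commit #33
feature commits after divergence: 38 - 33 = 5
main commits after divergence: 42 - 33 = 9
feature is 5 commits ahead of main
main is 9 commits ahead of feature

feature ahead: 5, main ahead: 9


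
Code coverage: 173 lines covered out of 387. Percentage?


Coverage = covered / total * 100
Coverage = 173 / 387 * 100
Coverage = 44.7%

44.7%


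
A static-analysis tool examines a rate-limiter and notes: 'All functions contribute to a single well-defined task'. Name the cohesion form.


Reasoning: Best: single purpose
Type: Functional cohesion

Functional cohesion


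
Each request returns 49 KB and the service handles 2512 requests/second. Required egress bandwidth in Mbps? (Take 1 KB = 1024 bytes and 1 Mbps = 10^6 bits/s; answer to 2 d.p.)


Formula: Mbps = payload_bytes * RPS * 8 / 1e6
Payload per request = 49 KB = 49 * 1024 = 50176 bytes
Total bytes/sec = 50176 * 2512 = 126042112
Total bits/sec = 126042112 * 8 = 1008336896
Mbps = 1008336896 / 1e6 = 1008.34

1008.34 Mbps


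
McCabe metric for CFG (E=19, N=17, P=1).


Formula: V(G) = E - N + 2P
V(G) = 19 - 17 + 2*1
V(G) = 2 + 2
V(G) = 4

4


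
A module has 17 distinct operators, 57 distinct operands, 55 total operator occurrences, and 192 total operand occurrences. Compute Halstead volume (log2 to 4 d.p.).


Formula: V = N * log2(η), where N = N1 + N2 and η = η1 + η2
η = 17 + 57 = 74
N = 55 + 192 = 247
log2(74) ≈ 6.2095
V = 247 * 6.2095 = 1533.75

1533.75


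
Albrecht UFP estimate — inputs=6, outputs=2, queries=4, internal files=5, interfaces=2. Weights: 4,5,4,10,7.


UFP = EI*4 + EO*5 + EQ*4 + ILF*10 + EIF*7
UFP = 6*4 + 2*5 + 4*4 + 5*10 + 2*7
UFP = 24 + 10 + 16 + 50 + 14
UFP = 114

114


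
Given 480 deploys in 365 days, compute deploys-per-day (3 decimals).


Formula: deployments per day = releases / days
= 480 / 365
= 1.315 deploys/day
(equivalently, 9.21 deploys/week)

1.315 deploys/day


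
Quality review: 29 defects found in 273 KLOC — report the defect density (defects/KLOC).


Defect density = defects / KLOC
Defect density = 29 / 273
Defect density = 0.106 defects/KLOC

0.106 defects/KLOC


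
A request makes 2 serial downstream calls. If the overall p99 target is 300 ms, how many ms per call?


Formula: per_stage = total_budget / stages
per_stage = 300 / 2
per_stage = 150.0 ms

150.0 ms


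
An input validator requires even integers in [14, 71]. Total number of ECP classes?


Constraint: even integers in [14, 71]
Class 1: x < 14 — out-of-range invalid
Class 2: x in [14,71] but odd — wrong type invalid
Class 3: x in [14,71] and even — valid
Class 4: x > 71 — out-of-range invalid
Total equivalence classes: 4

4 equivalence classes


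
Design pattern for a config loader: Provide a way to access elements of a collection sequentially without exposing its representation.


This matches the Iterator pattern

Iterator


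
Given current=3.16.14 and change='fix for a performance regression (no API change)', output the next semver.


Current: 3.16.14
Change category: 'fix for a performance regression (no API change)' → patch bump
SemVer rule: patch bump → increment PATCH (MAJOR and MINOR unchanged)
New: 3.16.15

3.16.15


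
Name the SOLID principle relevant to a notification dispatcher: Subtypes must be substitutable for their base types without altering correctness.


This describes the Liskov Substitution Principle (LSP)

Liskov Substitution Principle (LSP)


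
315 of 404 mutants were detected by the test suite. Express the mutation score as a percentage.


Mutation score = killed / total * 100
Mutation score = 315 / 404 * 100
Mutation score = 77.97%

77.97%


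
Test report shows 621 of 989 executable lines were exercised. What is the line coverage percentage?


Coverage = covered / total * 100
Coverage = 621 / 989 * 100
Coverage = 62.79%

62.79%


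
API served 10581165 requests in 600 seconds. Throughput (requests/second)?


Formula: throughput = requests / seconds
throughput = 10581165 / 600
throughput = 17635.28 requests/second

17635.28 requests/second


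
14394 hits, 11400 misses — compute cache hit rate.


Formula: hit rate = hits / (hits + misses) * 100
hit rate = 14394 / (14394 + 11400) * 100
hit rate = 14394 / 25794 * 100
hit rate = 55.8%

55.8%


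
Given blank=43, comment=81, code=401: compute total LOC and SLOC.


Total LOC = blank + comment + code
Total LOC = 43 + 81 + 401 = 525
SLOC (source only) = code = 401

Total LOC: 525, SLOC: 401


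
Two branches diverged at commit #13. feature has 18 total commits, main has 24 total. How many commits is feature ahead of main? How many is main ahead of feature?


Common ancestor: commit #13
feature commits after divergence: 18 - 13 = 5
main commits after divergence: 24 - 13 = 11
feature is 5 commits ahead of main
main is 11 commits ahead of feature

feature ahead: 5, main ahead: 11


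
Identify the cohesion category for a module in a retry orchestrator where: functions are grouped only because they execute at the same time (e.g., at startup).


Reasoning: Related by timing only
Type: Temporal cohesion

Temporal cohesion


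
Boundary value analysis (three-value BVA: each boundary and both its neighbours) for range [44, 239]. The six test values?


Range: [44, 239]
Boundaries: just below min, min, min+1, max-1, max, just above max
Values: [43, 44, 45, 238, 239, 240]

[43, 44, 45, 238, 239, 240]


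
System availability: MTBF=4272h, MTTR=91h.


Availability = MTBF / (MTBF + MTTR)
Availability = 4272 / (4272 + 91)
Availability = 4272 / 4363
Availability = 97.9143%

97.9143%


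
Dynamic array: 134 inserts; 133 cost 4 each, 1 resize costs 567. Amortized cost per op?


Formula: Amortized cost = Total cost / Operations
Total cost = (133 * 4) + (1 * 567)
Total cost = 532 + 567 = 1099
Amortized = 1099 / 134 = 8.2015

8.2015


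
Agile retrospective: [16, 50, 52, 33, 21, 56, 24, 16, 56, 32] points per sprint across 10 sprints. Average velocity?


Formula: Avg velocity = Total points / Number of sprints
Points: [16, 50, 52, 33, 21, 56, 24, 16, 56, 32]
Sum = 16 + 50 + 52 + 33 + 21 + 56 + 24 + 16 + 56 + 32 = 356
Avg velocity = 356 / 10 = 35.6 points/sprint

35.6 points/sprint


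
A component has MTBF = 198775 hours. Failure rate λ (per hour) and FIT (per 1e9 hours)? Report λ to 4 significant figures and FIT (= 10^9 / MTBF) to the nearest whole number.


Formula: λ = 1 / MTBF; FIT = λ × 1e9 = 1e9 / MTBF
λ = 1 / 198775 ≈ 5.031e-06 failures/hour
FIT = 1e9 / 198775 ≈ 5031 failures per 1e9 hours (nearest whole number)

λ = 5.031e-06 /h, FIT = 5031


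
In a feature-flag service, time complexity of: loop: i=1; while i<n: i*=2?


Reasoning: i doubles each step so iterations are log2(n)
Complexity: O(log n)

O(log n)


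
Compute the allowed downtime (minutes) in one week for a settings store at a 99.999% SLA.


Formula: allowed downtime = period * (100 - SLA) / 100
Period (week) = 10080 minutes
Unavailability fraction = (100 - 99.999) / 100
Allowed downtime = 10080 * (100 - 99.999) / 100
Allowed downtime = 0.1008 minutes

0.1008 minutes


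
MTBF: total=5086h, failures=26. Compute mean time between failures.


Formula: MTBF = Total operating time / Number of failures
MTBF = 5086 / 26
MTBF = 195.62 hours

195.62 hours


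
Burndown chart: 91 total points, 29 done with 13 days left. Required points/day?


Formula: Required rate = Remaining points / Days left
Remaining = 91 - 29 = 62 points
Required rate = 62 / 13 = 4.77 points/day

4.77 points/day


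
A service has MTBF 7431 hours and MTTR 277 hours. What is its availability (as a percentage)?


Availability = MTBF / (MTBF + MTTR)
Availability = 7431 / (7431 + 277)
Availability = 7431 / 7708
Availability = 96.4063%

96.4063%


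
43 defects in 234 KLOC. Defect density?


Defect density = defects / KLOC
Defect density = 43 / 234
Defect density = 0.184 defects/KLOC

0.184 defects/KLOC


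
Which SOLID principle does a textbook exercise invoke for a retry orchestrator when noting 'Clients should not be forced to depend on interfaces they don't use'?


This describes the Interface Segregation Principle (ISP)

Interface Segregation Principle (ISP)


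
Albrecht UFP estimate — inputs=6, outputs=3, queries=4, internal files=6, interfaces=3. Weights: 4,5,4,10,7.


UFP = EI*4 + EO*5 + EQ*4 + ILF*10 + EIF*7
UFP = 6*4 + 3*5 + 4*4 + 6*10 + 3*7
UFP = 24 + 15 + 16 + 60 + 21
UFP = 136

136


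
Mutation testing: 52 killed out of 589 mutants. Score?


Mutation score = killed / total * 100
Mutation score = 52 / 589 * 100
Mutation score = 8.83%

8.83%


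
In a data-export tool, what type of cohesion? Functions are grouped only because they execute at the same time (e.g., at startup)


Reasoning: Related by timing only
Type: Temporal cohesion

Temporal cohesion


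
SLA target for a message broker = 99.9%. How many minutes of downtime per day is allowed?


Formula: allowed downtime = period * (100 - SLA) / 100
Period (day) = 1440 minutes
Unavailability fraction = (100 - 99.9) / 100
Allowed downtime = 1440 * (100 - 99.9) / 100
Allowed downtime = 1.44 minutes

1.44 minutes


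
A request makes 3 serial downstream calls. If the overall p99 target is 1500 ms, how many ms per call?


Formula: per_stage = total_budget / stages
per_stage = 1500 / 3
per_stage = 500.0 ms

500.0 ms


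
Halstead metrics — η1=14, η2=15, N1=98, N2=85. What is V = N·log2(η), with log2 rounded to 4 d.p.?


Formula: V = N * log2(η), where N = N1 + N2 and η = η1 + η2
η = 14 + 15 = 29
N = 98 + 85 = 183
log2(29) ≈ 4.8580
V = 183 * 4.8580 = 889.01

889.01


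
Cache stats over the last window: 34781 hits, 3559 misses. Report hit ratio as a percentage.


Formula: hit rate = hits / (hits + misses) * 100
hit rate = 34781 / (34781 + 3559) * 100
hit rate = 34781 / 38340 * 100
hit rate = 90.72%

90.72%


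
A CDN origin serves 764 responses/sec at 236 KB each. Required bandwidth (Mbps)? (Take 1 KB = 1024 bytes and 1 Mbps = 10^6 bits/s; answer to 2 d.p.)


Formula: Mbps = payload_bytes * RPS * 8 / 1e6
Payload per request = 236 KB = 236 * 1024 = 241664 bytes
Total bytes/sec = 241664 * 764 = 184631296
Total bits/sec = 184631296 * 8 = 1477050368
Mbps = 1477050368 / 1e6 = 1477.05

1477.05 Mbps


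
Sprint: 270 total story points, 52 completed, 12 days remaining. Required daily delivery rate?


Formula: Required rate = Remaining points / Days left
Remaining = 270 - 52 = 218 points
Required rate = 218 / 12 = 18.17 points/day

18.17 points/day


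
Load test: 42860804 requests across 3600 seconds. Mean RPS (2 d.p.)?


Formula: throughput = requests / seconds
throughput = 42860804 / 3600
throughput = 11905.78 requests/second

11905.78 requests/second


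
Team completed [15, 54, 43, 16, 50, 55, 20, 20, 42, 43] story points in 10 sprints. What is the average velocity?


Formula: Avg velocity = Total points / Number of sprints
Points: [15, 54, 43, 16, 50, 55, 20, 20, 42, 43]
Sum = 15 + 54 + 43 + 16 + 50 + 55 + 20 + 20 + 42 + 43 = 358
Avg velocity = 358 / 10 = 35.8 points/sprint

35.8 points/sprint


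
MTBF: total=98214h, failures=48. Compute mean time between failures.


Formula: MTBF = Total operating time / Number of failures
MTBF = 98214 / 48
MTBF = 2046.13 hours

2046.13 hours


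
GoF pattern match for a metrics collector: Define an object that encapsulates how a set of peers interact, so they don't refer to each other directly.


This matches the Mediator pattern

Mediator


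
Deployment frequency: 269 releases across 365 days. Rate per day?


Formula: deployments per day = releases / days
= 269 / 365
= 0.737 deploys/day
(equivalently, 5.16 deploys/week)

0.737 deploys/day


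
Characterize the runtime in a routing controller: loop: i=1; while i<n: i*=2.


Reasoning: i doubles each step so iterations are log2(n)
Complexity: O(log n)

O(log n)


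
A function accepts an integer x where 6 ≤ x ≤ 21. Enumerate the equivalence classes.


Valid range: [6, 21]
Class 1: x < 6 — invalid
Class 2: 6 ≤ x ≤ 21 — valid
Class 3: x > 21 — invalid
Total equivalence classes: 3

3 equivalence classes


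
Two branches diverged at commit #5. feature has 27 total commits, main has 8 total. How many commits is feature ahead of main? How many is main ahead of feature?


Common ancestor: commit #5
feature commits after divergence: 27 - 5 = 22
main commits after divergence: 8 - 5 = 3
feature is 22 commits ahead of main
main is 3 commits ahead of feature

feature ahead: 22, main ahead: 3


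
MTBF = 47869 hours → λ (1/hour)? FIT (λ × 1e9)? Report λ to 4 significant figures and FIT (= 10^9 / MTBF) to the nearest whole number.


Formula: λ = 1 / MTBF; FIT = λ × 1e9 = 1e9 / MTBF
λ = 1 / 47869 ≈ 2.089e-05 failures/hour
FIT = 1e9 / 47869 ≈ 20890 failures per 1e9 hours (nearest whole number)

λ = 2.089e-05 /h, FIT = 20890


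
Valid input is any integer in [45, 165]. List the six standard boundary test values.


Range: [45, 165]
Boundaries: just below min, min, min+1, max-1, max, just above max
Values: [44, 45, 46, 164, 165, 166]

[44, 45, 46, 164, 165, 166]


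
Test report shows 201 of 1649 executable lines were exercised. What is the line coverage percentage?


Coverage = covered / total * 100
Coverage = 201 / 1649 * 100
Coverage = 12.19%

12.19%


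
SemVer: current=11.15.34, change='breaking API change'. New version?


Current: 11.15.34
Change category: 'breaking API change' → major bump
SemVer rule: major bump → increment MAJOR, reset MINOR and PATCH to 0
New: 12.0.0

12.0.0


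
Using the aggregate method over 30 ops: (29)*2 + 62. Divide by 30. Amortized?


Formula: Amortized cost = Total cost / Operations
Total cost = (29 * 2) + (1 * 62)
Total cost = 58 + 62 = 120
Amortized = 120 / 30 = 4.0

4.0


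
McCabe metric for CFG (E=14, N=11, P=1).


Formula: V(G) = E - N + 2P
V(G) = 14 - 11 + 2*1
V(G) = 3 + 2
V(G) = 5

5


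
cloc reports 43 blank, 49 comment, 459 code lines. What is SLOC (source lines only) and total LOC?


Total LOC = blank + comment + code
Total LOC = 43 + 49 + 459 = 551
SLOC (source only) = code = 459

Total LOC: 551, SLOC: 459


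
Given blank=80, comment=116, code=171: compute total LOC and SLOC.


Total LOC = blank + comment + code
Total LOC = 80 + 116 + 171 = 367
SLOC (source only) = code = 171

Total LOC: 367, SLOC: 171


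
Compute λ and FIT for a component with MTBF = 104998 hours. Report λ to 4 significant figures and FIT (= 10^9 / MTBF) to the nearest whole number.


Formula: λ = 1 / MTBF; FIT = λ × 1e9 = 1e9 / MTBF
λ = 1 / 104998 ≈ 9.524e-06 failures/hour
FIT = 1e9 / 104998 ≈ 9524 failures per 1e9 hours (nearest whole number)

λ = 9.524e-06 /h, FIT = 9524


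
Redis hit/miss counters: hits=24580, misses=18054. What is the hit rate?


Formula: hit rate = hits / (hits + misses) * 100
hit rate = 24580 / (24580 + 18054) * 100
hit rate = 24580 / 42634 * 100
hit rate = 57.65%

57.65%


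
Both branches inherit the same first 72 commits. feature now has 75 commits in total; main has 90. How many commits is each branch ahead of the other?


Common ancestor: commit #72
feature commits after divergence: 75 - 72 = 3
main commits after divergence: 90 - 72 = 18
feature is 3 commits ahead of main
main is 18 commits ahead of feature

feature ahead: 3, main ahead: 18


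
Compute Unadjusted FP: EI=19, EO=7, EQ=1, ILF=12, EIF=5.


UFP = EI*4 + EO*5 + EQ*4 + ILF*10 + EIF*7
UFP = 19*4 + 7*5 + 1*4 + 12*10 + 5*7
UFP = 76 + 35 + 4 + 120 + 35
UFP = 270

270


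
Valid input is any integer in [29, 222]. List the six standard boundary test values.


Range: [29, 222]
Boundaries: just below min, min, min+1, max-1, max, just above max
Values: [28, 29, 30, 221, 222, 223]

[28, 29, 30, 221, 222, 223]


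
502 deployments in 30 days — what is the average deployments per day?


Formula: deployments per day = releases / days
= 502 / 30
= 16.733 deploys/day
(equivalently, 117.13 deploys/week)

16.733 deploys/day


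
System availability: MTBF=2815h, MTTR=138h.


Availability = MTBF / (MTBF + MTTR)
Availability = 2815 / (2815 + 138)
Availability = 2815 / 2953
Availability = 95.3268%

95.3268%


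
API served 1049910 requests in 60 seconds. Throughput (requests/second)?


Formula: throughput = requests / seconds
throughput = 1049910 / 60
throughput = 17498.5 requests/second

17498.5 requests/second


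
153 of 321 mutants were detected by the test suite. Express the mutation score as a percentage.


Mutation score = killed / total * 100
Mutation score = 153 / 321 * 100
Mutation score = 47.66%

47.66%


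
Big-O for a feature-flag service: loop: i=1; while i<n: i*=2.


Reasoning: i doubles each step so iterations are log2(n)
Complexity: O(log n)

O(log n)


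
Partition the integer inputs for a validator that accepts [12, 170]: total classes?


Valid range: [12, 170]
Class 1: x < 12 — invalid
Class 2: 12 ≤ x ≤ 170 — valid
Class 3: x > 170 — invalid
Total equivalence classes: 3

3 equivalence classes


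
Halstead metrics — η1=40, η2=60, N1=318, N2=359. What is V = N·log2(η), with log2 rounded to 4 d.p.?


Formula: V = N * log2(η), where N = N1 + N2 and η = η1 + η2
η = 40 + 60 = 100
N = 318 + 359 = 677
log2(100) ≈ 6.6439
V = 677 * 6.6439 = 4497.92

4497.92


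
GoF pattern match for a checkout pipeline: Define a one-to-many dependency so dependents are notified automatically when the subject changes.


This matches the Observer pattern

Observer


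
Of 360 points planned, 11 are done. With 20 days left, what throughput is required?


Formula: Required rate = Remaining points / Days left
Remaining = 360 - 11 = 349 points
Required rate = 349 / 20 = 17.45 points/day

17.45 points/day


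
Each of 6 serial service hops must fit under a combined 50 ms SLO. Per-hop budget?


Formula: per_stage = total_budget / stages
per_stage = 50 / 6
per_stage = 8.33 ms

8.33 ms


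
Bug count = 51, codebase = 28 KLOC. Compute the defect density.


Defect density = defects / KLOC
Defect density = 51 / 28
Defect density = 1.821 defects/KLOC

1.821 defects/KLOC


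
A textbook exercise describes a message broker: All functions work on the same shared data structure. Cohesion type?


Reasoning: Functions share data
Type: Communicational cohesion

Communicational cohesion


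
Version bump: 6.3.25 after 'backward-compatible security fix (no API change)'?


Current: 6.3.25
Change category: 'backward-compatible security fix (no API change)' → patch bump
SemVer rule: patch bump → increment PATCH (MAJOR and MINOR unchanged)
New: 6.3.26

6.3.26


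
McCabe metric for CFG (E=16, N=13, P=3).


Formula: V(G) = E - N + 2P
V(G) = 16 - 13 + 2*3
V(G) = 3 + 6
V(G) = 9

9


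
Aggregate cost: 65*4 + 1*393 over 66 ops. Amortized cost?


Formula: Amortized cost = Total cost / Operations
Total cost = (65 * 4) + (1 * 393)
Total cost = 260 + 393 = 653
Amortized = 653 / 66 = 9.8939

9.8939


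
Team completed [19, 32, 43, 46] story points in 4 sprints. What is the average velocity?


Formula: Avg velocity = Total points / Number of sprints
Points: [19, 32, 43, 46]
Sum = 19 + 32 + 43 + 46 = 140
Avg velocity = 140 / 4 = 35.0 points/sprint

35.0 points/sprint


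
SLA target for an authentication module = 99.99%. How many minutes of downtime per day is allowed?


Formula: allowed downtime = period * (100 - SLA) / 100
Period (day) = 1440 minutes
Unavailability fraction = (100 - 99.99) / 100
Allowed downtime = 1440 * (100 - 99.99) / 100
Allowed downtime = 0.144 minutes

0.144 minutes


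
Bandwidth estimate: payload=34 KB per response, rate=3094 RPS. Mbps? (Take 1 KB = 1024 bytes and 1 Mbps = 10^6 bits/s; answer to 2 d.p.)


Formula: Mbps = payload_bytes * RPS * 8 / 1e6
Payload per request = 34 KB = 34 * 1024 = 34816 bytes
Total bytes/sec = 34816 * 3094 = 107720704
Total bits/sec = 107720704 * 8 = 861765632
Mbps = 861765632 / 1e6 = 861.77

861.77 Mbps


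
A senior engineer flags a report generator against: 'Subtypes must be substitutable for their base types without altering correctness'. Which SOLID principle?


This describes the Liskov Substitution Principle (LSP)

Liskov Substitution Principle (LSP)


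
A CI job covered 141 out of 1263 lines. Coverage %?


Coverage = covered / total * 100
Coverage = 141 / 1263 * 100
Coverage = 11.16%

11.16%


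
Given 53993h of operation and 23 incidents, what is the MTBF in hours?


Formula: MTBF = Total operating time / Number of failures
MTBF = 53993 / 23
MTBF = 2347.52 hours

2347.52 hours


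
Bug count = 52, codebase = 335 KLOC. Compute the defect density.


Defect density = defects / KLOC
Defect density = 52 / 335
Defect density = 0.155 defects/KLOC

0.155 defects/KLOC


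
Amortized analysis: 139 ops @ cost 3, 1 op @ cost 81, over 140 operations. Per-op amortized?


Formula: Amortized cost = Total cost / Operations
Total cost = (139 * 3) + (1 * 81)
Total cost = 417 + 81 = 498
Amortized = 498 / 140 = 3.5571

3.5571


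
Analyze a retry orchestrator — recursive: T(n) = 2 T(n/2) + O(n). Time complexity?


Reasoning: master theorem case 2 (merge-sort recurrence)
Complexity: O(n log n)

O(n log n)


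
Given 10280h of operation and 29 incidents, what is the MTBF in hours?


Formula: MTBF = Total operating time / Number of failures
MTBF = 10280 / 29
MTBF = 354.48 hours

354.48 hours


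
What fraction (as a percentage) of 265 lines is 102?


Coverage = covered / total * 100
Coverage = 102 / 265 * 100
Coverage = 38.49%

38.49%


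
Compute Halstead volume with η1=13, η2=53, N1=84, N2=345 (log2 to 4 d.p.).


Formula: V = N * log2(η), where N = N1 + N2 and η = η1 + η2
η = 13 + 53 = 66
N = 84 + 345 = 429
log2(66) ≈ 6.0444
V = 429 * 6.0444 = 2593.05

2593.05


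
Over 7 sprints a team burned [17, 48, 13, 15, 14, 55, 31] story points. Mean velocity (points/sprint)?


Formula: Avg velocity = Total points / Number of sprints
Points: [17, 48, 13, 15, 14, 55, 31]
Sum = 17 + 48 + 13 + 15 + 14 + 55 + 31 = 193
Avg velocity = 193 / 7 = 27.57 points/sprint

27.57 points/sprint


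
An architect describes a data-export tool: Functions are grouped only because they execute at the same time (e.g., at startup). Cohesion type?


Reasoning: Related by timing only
Type: Temporal cohesion

Temporal cohesion


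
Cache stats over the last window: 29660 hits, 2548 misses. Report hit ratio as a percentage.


Formula: hit rate = hits / (hits + misses) * 100
hit rate = 29660 / (29660 + 2548) * 100
hit rate = 29660 / 32208 * 100
hit rate = 92.09%

92.09%


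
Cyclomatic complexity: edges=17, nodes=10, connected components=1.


Formula: V(G) = E - N + 2P
V(G) = 17 - 10 + 2*1
V(G) = 7 + 2
V(G) = 9

9


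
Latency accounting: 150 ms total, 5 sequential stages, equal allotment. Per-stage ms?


Formula: per_stage = total_budget / stages
per_stage = 150 / 5
per_stage = 30.0 ms

30.0 ms


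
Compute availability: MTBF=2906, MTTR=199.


Availability = MTBF / (MTBF + MTTR)
Availability = 2906 / (2906 + 199)
Availability = 2906 / 3105
Availability = 93.591%

93.591%


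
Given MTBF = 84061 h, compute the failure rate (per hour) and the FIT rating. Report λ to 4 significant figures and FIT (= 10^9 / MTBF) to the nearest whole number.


Formula: λ = 1 / MTBF; FIT = λ × 1e9 = 1e9 / MTBF
λ = 1 / 84061 ≈ 1.190e-05 failures/hour
FIT = 1e9 / 84061 ≈ 11896 failures per 1e9 hours (nearest whole number)

λ = 1.190e-05 /h, FIT = 11896


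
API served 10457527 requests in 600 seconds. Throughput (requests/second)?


Formula: throughput = requests / seconds
throughput = 10457527 / 600
throughput = 17429.21 requests/second

17429.21 requests/second


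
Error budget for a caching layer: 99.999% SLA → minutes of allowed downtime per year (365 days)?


Formula: allowed downtime = period * (100 - SLA) / 100
Period (year (365 days)) = 525600 minutes
Unavailability fraction = (100 - 99.999) / 100
Allowed downtime = 525600 * (100 - 99.999) / 100
Allowed downtime = 5.256 minutes

5.256 minutes


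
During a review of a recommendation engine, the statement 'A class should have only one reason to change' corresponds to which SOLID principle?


This describes the Single Responsibility Principle (SRP)

Single Responsibility Principle (SRP)


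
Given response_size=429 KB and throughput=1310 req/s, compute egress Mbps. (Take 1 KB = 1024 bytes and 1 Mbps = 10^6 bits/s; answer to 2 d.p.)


Formula: Mbps = payload_bytes * RPS * 8 / 1e6
Payload per request = 429 KB = 429 * 1024 = 439296 bytes
Total bytes/sec = 439296 * 1310 = 575477760
Total bits/sec = 575477760 * 8 = 4603822080
Mbps = 4603822080 / 1e6 = 4603.82

4603.82 Mbps


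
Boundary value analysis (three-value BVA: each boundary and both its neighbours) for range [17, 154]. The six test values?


Range: [17, 154]
Boundaries: just below min, min, min+1, max-1, max, just above max
Values: [16, 17, 18, 153, 154, 155]

[16, 17, 18, 153, 154, 155]


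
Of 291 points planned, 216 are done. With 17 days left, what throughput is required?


Formula: Required rate = Remaining points / Days left
Remaining = 291 - 216 = 75 points
Required rate = 75 / 17 = 4.41 points/day

4.41 points/day


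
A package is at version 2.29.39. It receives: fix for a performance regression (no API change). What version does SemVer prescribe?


Current: 2.29.39
Change category: 'fix for a performance regression (no API change)' → patch bump
SemVer rule: patch bump → increment PATCH (MAJOR and MINOR unchanged)
New: 2.29.40

2.29.40


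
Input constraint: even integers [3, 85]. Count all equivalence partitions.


Constraint: even integers in [3, 85]
Class 1: x < 3 — out-of-range invalid
Class 2: x in [3,85] but odd — wrong type invalid
Class 3: x in [3,85] and even — valid
Class 4: x > 85 — out-of-range invalid
Total equivalence classes: 4

4 equivalence classes


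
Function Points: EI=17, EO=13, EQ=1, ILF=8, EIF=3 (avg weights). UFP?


UFP = EI*4 + EO*5 + EQ*4 + ILF*10 + EIF*7
UFP = 17*4 + 13*5 + 1*4 + 8*10 + 3*7
UFP = 68 + 65 + 4 + 80 + 21
UFP = 238

238


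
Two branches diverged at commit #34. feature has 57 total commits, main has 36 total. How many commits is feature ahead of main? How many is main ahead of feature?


Common ancestor: commit #34
feature commits after divergence: 57 - 34 = 23
main commits after divergence: 36 - 34 = 2
feature is 23 commits ahead of main
main is 2 commits ahead of feature

feature ahead: 23, main ahead: 2


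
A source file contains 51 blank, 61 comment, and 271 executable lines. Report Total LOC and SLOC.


Total LOC = blank + comment + code
Total LOC = 51 + 61 + 271 = 383
SLOC (source only) = code = 271

Total LOC: 383, SLOC: 271


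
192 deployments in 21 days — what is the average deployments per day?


Formula: deployments per day = releases / days
= 192 / 21
= 9.143 deploys/day
(equivalently, 64.0 deploys/week)

9.143 deploys/day


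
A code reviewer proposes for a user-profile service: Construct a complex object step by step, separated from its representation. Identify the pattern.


This matches the Builder pattern

Builder


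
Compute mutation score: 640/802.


Mutation score = killed / total * 100
Mutation score = 640 / 802 * 100
Mutation score = 79.8%

79.8%


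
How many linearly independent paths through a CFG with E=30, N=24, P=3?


Formula: V(G) = E - N + 2P
V(G) = 30 - 24 + 2*3
V(G) = 6 + 6
V(G) = 12

12


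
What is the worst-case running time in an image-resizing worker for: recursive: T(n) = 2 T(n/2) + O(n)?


Reasoning: master theorem case 2 (merge-sort recurrence)
Complexity: O(n log n)

O(n log n)


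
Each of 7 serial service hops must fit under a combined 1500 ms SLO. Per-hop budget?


Formula: per_stage = total_budget / stages
per_stage = 1500 / 7
per_stage = 214.29 ms

214.29 ms


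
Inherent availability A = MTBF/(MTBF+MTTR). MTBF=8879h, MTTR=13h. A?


Availability = MTBF / (MTBF + MTTR)
Availability = 8879 / (8879 + 13)
Availability = 8879 / 8892
Availability = 99.8538%

99.8538%


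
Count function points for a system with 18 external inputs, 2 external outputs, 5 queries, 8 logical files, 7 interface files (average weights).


UFP = EI*4 + EO*5 + EQ*4 + ILF*10 + EIF*7
UFP = 18*4 + 2*5 + 5*4 + 8*10 + 7*7
UFP = 72 + 10 + 20 + 80 + 49
UFP = 231

231


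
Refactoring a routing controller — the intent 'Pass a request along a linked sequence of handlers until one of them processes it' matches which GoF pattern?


This matches the Chain of Responsibility pattern

Chain of Responsibility


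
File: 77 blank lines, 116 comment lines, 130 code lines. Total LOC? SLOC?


Total LOC = blank + comment + code
Total LOC = 77 + 116 + 130 = 323
SLOC (source only) = code = 130

Total LOC: 323, SLOC: 130


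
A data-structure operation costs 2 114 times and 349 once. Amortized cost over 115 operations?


Formula: Amortized cost = Total cost / Operations
Total cost = (114 * 2) + (1 * 349)
Total cost = 228 + 349 = 577
Amortized = 577 / 115 = 5.0174

5.0174


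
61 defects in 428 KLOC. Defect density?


Defect density = defects / KLOC
Defect density = 61 / 428
Defect density = 0.143 defects/KLOC

0.143 defects/KLOC


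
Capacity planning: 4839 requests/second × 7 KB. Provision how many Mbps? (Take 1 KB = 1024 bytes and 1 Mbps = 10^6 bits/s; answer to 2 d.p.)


Formula: Mbps = payload_bytes * RPS * 8 / 1e6
Payload per request = 7 KB = 7 * 1024 = 7168 bytes
Total bytes/sec = 7168 * 4839 = 34685952
Total bits/sec = 34685952 * 8 = 277487616
Mbps = 277487616 / 1e6 = 277.49

277.49 Mbps


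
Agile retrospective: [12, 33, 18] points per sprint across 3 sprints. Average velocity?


Formula: Avg velocity = Total points / Number of sprints
Points: [12, 33, 18]
Sum = 12 + 33 + 18 = 63
Avg velocity = 63 / 3 = 21.0 points/sprint

21.0 points/sprint


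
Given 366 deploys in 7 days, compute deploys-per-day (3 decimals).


Formula: deployments per day = releases / days
= 366 / 7
= 52.286 deploys/day
(equivalently, 366.0 deploys/week)

52.286 deploys/day


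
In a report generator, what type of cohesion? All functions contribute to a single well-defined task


Reasoning: Best: single purpose
Type: Functional cohesion

Functional cohesion


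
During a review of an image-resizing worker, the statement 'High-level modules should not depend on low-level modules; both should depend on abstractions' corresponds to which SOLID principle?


This describes the Dependency Inversion Principle (DIP)

Dependency Inversion Principle (DIP)


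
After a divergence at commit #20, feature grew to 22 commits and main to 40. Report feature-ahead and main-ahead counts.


Common ancestor: commit #20
feature commits after divergence: 22 - 20 = 2
main commits after divergence: 40 - 20 = 20
feature is 2 commits ahead of main
main is 20 commits ahead of feature

feature ahead: 2, main ahead: 20


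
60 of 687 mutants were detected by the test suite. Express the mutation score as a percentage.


Mutation score = killed / total * 100
Mutation score = 60 / 687 * 100
Mutation score = 8.73%

8.73%


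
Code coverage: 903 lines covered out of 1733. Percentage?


Coverage = covered / total * 100
Coverage = 903 / 1733 * 100
Coverage = 52.11%

52.11%


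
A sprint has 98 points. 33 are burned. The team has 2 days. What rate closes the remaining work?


Formula: Required rate = Remaining points / Days left
Remaining = 98 - 33 = 65 points
Required rate = 65 / 2 = 32.5 points/day

32.5 points/day


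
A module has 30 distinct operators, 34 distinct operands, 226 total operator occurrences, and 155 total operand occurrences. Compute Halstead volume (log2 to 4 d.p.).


Formula: V = N * log2(η), where N = N1 + N2 and η = η1 + η2
η = 30 + 34 = 64
N = 226 + 155 = 381
log2(64) ≈ 6.0000
V = 381 * 6.0000 = 2286.00

2286.00
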